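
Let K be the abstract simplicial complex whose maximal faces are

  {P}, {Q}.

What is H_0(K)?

H_0 ≅ Z^2.

We work with the vertex ordering P < Q. The simplices of K, each written with vertices in increasing order, are:

  0-simplices (2): P, Q

so the chain groups are C_0 ≅ Z^2.

From H_k ≅ ker(∂_k) / im(∂_{k+1}) we obtain:

  H_0: rank C_0 − rank ∂_1 = 2 − 0 = 2, and there is no ∂_1, so H_0 = Z^2.

(K is a triangulation of a set of 2 points.)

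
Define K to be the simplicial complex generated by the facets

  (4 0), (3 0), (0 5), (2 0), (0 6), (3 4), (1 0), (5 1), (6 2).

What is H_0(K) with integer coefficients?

Order the vertices as 0 < 1 < 2 < 3 < 4 < 5 < 6. Listing each simplex with vertices in this order, K has dimension 1 with simplices:

  0-simplices (7): [0], [1], [2], [3], [4], [5], [6]
  1-simplices (9): [0,1], [0,2], [0,3], [0,4], [0,5], [0,6], [1,5], [2,6], [3,4]

Hence C_0 ≅ Z^7, C_1 ≅ Z^9.

Boundary ∂_1: C_1 → C_0 maps an edge to its endpoints' difference, ∂[p,q] = q − p.
The 7×9 boundary matrix has rank 6 and Smith normal form diag(1,1,1,1,1,1).

Computing H_k = (kernel of ∂_k) / (image of ∂_{k+1}):

  H_0: rank C_0 − rank ∂_1 = 7 − 6 = 1, and the invariant factors of ∂_1 are all 1, so H_0 ≅ Z.

(K is a triangulation of a wedge of 3 circles.)

H_0 ≅ Z.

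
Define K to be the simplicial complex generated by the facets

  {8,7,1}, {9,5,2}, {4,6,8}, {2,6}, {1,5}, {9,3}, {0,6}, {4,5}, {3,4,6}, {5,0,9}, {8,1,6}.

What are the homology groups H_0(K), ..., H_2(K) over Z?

Take the total order 0 < 1 < 2 < 3 < 4 < 5 < 6 < 7 < 8 < 9 on the vertex set. Then K (dimension 2) consists of the simplices:

  0-simplices (10): [0], [1], [2], [3], [4], [5], [6], [7], [8], [9]
  1-simplices (19): [0,5], [0,6], [0,9], [1,5], [1,6], [1,7], [1,8], [2,5], [2,6], [2,9], [3,4], [3,6], [3,9], [4,5], [4,6], [4,8], [5,9], [6,8], [7,8]
  2-simplices (6): [0,5,9], [1,6,8], [1,7,8], [2,5,9], [3,4,6], [4,6,8]

so the chain groups are C_0 ≅ Z^10, C_1 ≅ Z^19, C_2 ≅ Z^6.

The boundary map ∂_1: C_1 → C_0 is given by ∂[p,q] = [q] − [p].
This gives a 10×19 integer matrix of rank 9; reducing to Smith normal form yields diagonal entries (1,1,1,1,1,1,1,1,1).

∂_2: C_2 → C_1 acts by ∂[p,q,r] = [q,r] − [p,r] + [p,q]. For instance
  ∂[1,6,8] = [6,8] − [1,8] + [1,6],
  ∂[0,5,9] = [5,9] − [0,9] + [0,5].
This gives a 19×6 integer matrix of rank 6; reducing to Smith normal form yields diagonal entries (1,1,1,1,1,1).

Now H_k = ker ∂_k / im ∂_{k+1}, so:

  H_0: rank C_0 − rank ∂_1 = 10 − 9 = 1, and the invariant factors of ∂_1 are all 1, so H_0 ≅ Z.
  H_1: rank ker ∂_1 − rank ∂_2 = (19 − 9) − 6 = 4, and the invariant factors of ∂_2 are all 1, so H_1 ≅ Z^4.
  H_2: rank ker ∂_2 − rank ∂_3 = (6 − 6) − 0 = 0, and there is no ∂_3, so H_2 ≅ 0.

H_0 = Z,  H_1 = Z^4,  H_2 = 0.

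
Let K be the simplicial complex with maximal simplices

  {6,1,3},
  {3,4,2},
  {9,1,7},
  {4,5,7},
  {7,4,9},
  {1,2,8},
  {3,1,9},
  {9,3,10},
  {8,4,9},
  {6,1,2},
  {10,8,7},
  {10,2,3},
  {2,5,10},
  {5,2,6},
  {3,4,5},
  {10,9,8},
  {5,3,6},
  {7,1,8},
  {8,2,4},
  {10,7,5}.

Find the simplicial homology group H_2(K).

Fix the vertex order 1 < 2 < 3 < 4 < 5 < 6 < 7 < 8 < 9 < 10 and write every simplex with vertices in increasing order. Then dim K = 2 and the simplices of K are:

  0-simplices (10): [1], [2], [3], [4], [5], [6], [7], [8], [9], [10]
  1-simplices (30): (30 of them)
  2-simplices (20): (20 of them)

so the chain groups are C_0 ≅ Z^10, C_1 ≅ Z^30, C_2 ≅ Z^20.

Boundary ∂_1: C_1 → C_0 sends each edge [p,q] (with p < q) to q − p.
The resulting 10×30 matrix has rank 9, and its Smith normal form has invariant factors (1,1,1,1,1,1,1,1,1).

∂_2: C_2 → C_1 acts by ∂[p,q,r] = [q,r] − [p,r] + [p,q]. For instance
  ∂[4,8,9] = [8,9] − [4,9] + [4,8],
  ∂[3,9,10] = [9,10] − [3,10] + [3,9].
The 30×20 boundary matrix has rank 20 and Smith normal form diag(1,1,1,1,1,1,1,1,1,1,1,1,1,1,1,1,1,1,1,2).

Now H_k = ker ∂_k / im ∂_{k+1}, so:

  H_2: rank ker ∂_2 − rank ∂_3 = (20 − 20) − 0 = 0, and there is no ∂_3, so H_2 = 0.

(K is a triangulation of the Klein bottle.)

H_2 ≅ 0.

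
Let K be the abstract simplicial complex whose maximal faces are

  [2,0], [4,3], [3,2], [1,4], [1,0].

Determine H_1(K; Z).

H_1 = Z.

Take the total order 0 < 1 < 2 < 3 < 4 on the vertex set. Then K (dimension 1) consists of the simplices:

  0-simplices (5): [0], [1], [2], [3], [4]
  1-simplices (5): [0,1], [0,2], [1,4], [2,3], [3,4]

so the chain groups are C_0 ≅ Z^5, C_1 ≅ Z^5.

∂_1: C_1 → C_0 maps an edge to its endpoints' difference, ∂[p,q] = q − p. For instance
  ∂[0,1] = [1] − [0].
The resulting 5×5 matrix has rank 4, and its Smith normal form has invariant factors (1,1,1,1).

Now H_k = ker ∂_k / im ∂_{k+1}, so:

  H_1: rank ker ∂_1 − rank ∂_2 = (5 − 4) − 0 = 1, and there is no ∂_2, so H_1 = Z.

(K is a triangulation of the circle S^1.)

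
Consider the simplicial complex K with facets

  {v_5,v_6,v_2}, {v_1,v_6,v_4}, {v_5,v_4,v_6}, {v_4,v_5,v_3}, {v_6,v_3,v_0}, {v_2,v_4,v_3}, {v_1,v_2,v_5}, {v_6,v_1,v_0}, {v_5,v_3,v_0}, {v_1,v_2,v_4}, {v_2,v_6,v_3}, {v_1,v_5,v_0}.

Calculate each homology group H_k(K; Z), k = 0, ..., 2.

Order the vertices as v_0 < v_1 < v_2 < v_3 < v_4 < v_5 < v_6. Listing each simplex with vertices in this order, K has dimension 2 with simplices:

  0-simplices (7): [v_0], [v_1], [v_2], [v_3], [v_4], [v_5], [v_6]
  1-simplices (18): (18 of them)
  2-simplices (12): (12 of them)

so the chain groups are C_0 ≅ Z^7, C_1 ≅ Z^18, C_2 ≅ Z^12.

The boundary map ∂_1: C_1 → C_0 sends each edge [p,q] (with p < q) to q − p.
This gives a 7×18 integer matrix of rank 6; reducing to Smith normal form yields diagonal entries (1,1,1,1,1,1).

∂_2: C_2 → C_1 sends each 2-simplex [p,q,r] to [q,r] − [p,r] + [p,q]. For instance
  ∂[v_4,v_5,v_6] = [v_5,v_6] − [v_4,v_6] + [v_4,v_5],
  ∂[v_1,v_2,v_5] = [v_2,v_5] − [v_1,v_5] + [v_1,v_2].
The resulting 18×12 matrix has rank 12, and its Smith normal form has invariant factors (1,1,1,1,1,1,1,1,1,1,1,2).

From H_k ≅ ker(∂_k) / im(∂_{k+1}) we obtain:

  H_0: rank C_0 − rank ∂_1 = 7 − 6 = 1, and the invariant factors of ∂_1 are all 1, so H_0 = Z.
  H_1: rank ker ∂_1 − rank ∂_2 = (18 − 6) − 12 = 0, and ∂_2 has invariant factor 2 > 1, so H_1 = Z/2.
  H_2: rank ker ∂_2 − rank ∂_3 = (12 − 12) − 0 = 0, and there is no ∂_3, so H_2 = 0.

As a check, the Euler characteristic is 7 − 18 + 12 = 1, which agrees with 1 − 0 + 0 = 1.

H_0 = Z,  H_1 = Z/2,  H_2 = 0.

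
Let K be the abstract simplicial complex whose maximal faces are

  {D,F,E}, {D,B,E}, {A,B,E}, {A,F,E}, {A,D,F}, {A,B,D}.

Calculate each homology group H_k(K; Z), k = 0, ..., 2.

K has 5 vertices, 9 edges, 6 triangles.
rank ∂_0 = 0, rank ∂_1 = 4 ⇒ b_0 = 5 − 0 − 4 = 1; all invariant factors of ∂_1 are 1 so no torsion. So H_0 = Z.
rank ∂_1 = 4, rank ∂_2 = 5 ⇒ b_1 = 9 − 4 − 5 = 0; all invariant factors of ∂_2 are 1 so no torsion. So H_1 = 0.
rank ∂_2 = 5, rank ∂_3 = 0 ⇒ b_2 = 6 − 5 − 0 = 1. So H_2 = Z.

H_0 = Z,  H_1 = 0,  H_2 = Z.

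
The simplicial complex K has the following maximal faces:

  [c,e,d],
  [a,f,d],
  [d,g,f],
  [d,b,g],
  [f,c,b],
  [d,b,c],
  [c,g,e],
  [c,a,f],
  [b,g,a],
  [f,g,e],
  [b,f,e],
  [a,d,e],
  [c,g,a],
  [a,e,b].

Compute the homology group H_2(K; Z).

H_2 = Z.

Fix the vertex order a < b < c < d < e < f < g and write every simplex with vertices in increasing order. Then dim K = 2 and the simplices of K are:

  0-simplices (7): a, b, c, d, e, f, g
  1-simplices (21): ab, ac, ad, ae, af, ag, bc, bd, be, bf, bg, cd, ce, cf, cg, de, df, dg, ef, eg, fg
  2-simplices (14): abe, abg, acf, acg, ade, adf, bcd, bcf, bdg, bef, cde, ceg, dfg, efg

giving chain groups C_0 ≅ Z^7, C_1 ≅ Z^21, C_2 ≅ Z^14.

Boundary ∂_1: C_1 → C_0 sends each edge [p,q] (with p < q) to q − p. For instance
  ∂ad = d − a.
The 7×21 boundary matrix has rank 6 and Smith normal form diag(1,1,1,1,1,1).

The boundary map ∂_2: C_2 → C_1 maps a triangle to the signed sum of its edges. For instance
  ∂dfg = fg − dg + df,
  ∂bcf = cf − bf + bc.
This gives a 21×14 integer matrix of rank 13; reducing to Smith normal form yields diagonal entries (1,1,1,1,1,1,1,1,1,1,1,1,1).

Now H_k = ker ∂_k / im ∂_{k+1}, so:

  H_2: rank ker ∂_2 − rank ∂_3 = (14 − 13) − 0 = 1, and there is no ∂_3, so H_2 = Z.

(K is a triangulation of the torus T^2.)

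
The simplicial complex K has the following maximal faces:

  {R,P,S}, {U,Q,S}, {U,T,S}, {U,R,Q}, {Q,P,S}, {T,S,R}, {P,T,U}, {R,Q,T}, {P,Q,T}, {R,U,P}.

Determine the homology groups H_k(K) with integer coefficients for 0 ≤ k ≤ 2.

H_0 ≅ Z,  H_1 ≅ Z/2,  H_2 = 0.

Take the total order P < Q < R < S < T < U on the vertex set. Then K (dimension 2) consists of the simplices:

  0-simplices (6): P, Q, R, S, T, U
  1-simplices (15): PQ, PR, PS, PT, PU, QR, QS, QT, QU, RS, RT, RU, ST, SU, TU
  2-simplices (10): PQS, PQT, PRS, PRU, PTU, QRT, QRU, QSU, RST, STU

so the chain groups are C_0 ≅ Z^6, C_1 ≅ Z^15, C_2 ≅ Z^10.

The boundary map ∂_1: C_1 → C_0 sends each edge [p,q] (with p < q) to q − p.
This gives a 6×15 integer matrix of rank 5; reducing to Smith normal form yields diagonal entries (1,1,1,1,1).

∂_2: C_2 → C_1 sends each 2-simplex [p,q,r] to [q,r] − [p,r] + [p,q]. For instance
  ∂QSU = SU − QU + QS,
  ∂PTU = TU − PU + PT.
As a 15×10 matrix over Z this has rank 10, with invariant factors (1,1,1,1,1,1,1,1,1,2).

Computing H_k = (kernel of ∂_k) / (image of ∂_{k+1}):

  H_0: rank C_0 − rank ∂_1 = 6 − 5 = 1, and the invariant factors of ∂_1 are all 1, so H_0 = Z.
  H_1: rank ker ∂_1 − rank ∂_2 = (15 − 5) − 10 = 0, and ∂_2 has invariant factor 2 > 1, so H_1 = Z/2.
  H_2: rank ker ∂_2 − rank ∂_3 = (10 − 10) − 0 = 0, and there is no ∂_3, so H_2 = 0.

As a check, the Euler characteristic is 6 − 15 + 10 = 1, which agrees with 1 − 0 + 0 = 1.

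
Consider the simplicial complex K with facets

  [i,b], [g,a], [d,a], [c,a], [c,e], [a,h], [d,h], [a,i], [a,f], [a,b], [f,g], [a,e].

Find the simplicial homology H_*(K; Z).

H_0 = Z,  H_1 = Z^4.

K has 9 vertices, 12 edges.
rank ∂_0 = 0, rank ∂_1 = 8 ⇒ b_0 = 9 − 0 − 8 = 1; all invariant factors of ∂_1 are 1 so no torsion. So H_0 ≅ Z.
rank ∂_1 = 8, rank ∂_2 = 0 ⇒ b_1 = 12 − 8 − 0 = 4. So H_1 ≅ Z^4.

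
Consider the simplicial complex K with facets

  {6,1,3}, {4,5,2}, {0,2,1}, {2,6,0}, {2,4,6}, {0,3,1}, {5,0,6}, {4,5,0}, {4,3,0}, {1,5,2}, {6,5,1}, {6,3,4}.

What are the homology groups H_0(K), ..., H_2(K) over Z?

Order the vertices as 0 < 1 < 2 < 3 < 4 < 5 < 6. Listing each simplex with vertices in this order, K has dimension 2 with simplices:

  0-simplices (7): [0], [1], [2], [3], [4], [5], [6]
  1-simplices (18): [0,1], [0,2], [0,3], [0,4], [0,5], [0,6], [1,2], [1,3], [1,5], [1,6], [2,4], [2,5], [2,6], [3,4], [3,6], [4,5], [4,6], [5,6]
  2-simplices (12): [0,1,2], [0,1,3], [0,2,6], [0,3,4], [0,4,5], [0,5,6], [1,2,5], [1,3,6], [1,5,6], [2,4,5], [2,4,6], [3,4,6]

Hence C_0 ≅ Z^7, C_1 ≅ Z^18, C_2 ≅ Z^12.

Boundary ∂_1: C_1 → C_0 is given by ∂[p,q] = [q] − [p].
This gives a 7×18 integer matrix of rank 6; reducing to Smith normal form yields diagonal entries (1,1,1,1,1,1).

The boundary map ∂_2: C_2 → C_1 acts by ∂[p,q,r] = [q,r] − [p,r] + [p,q]. For instance
  ∂[0,3,4] = [3,4] − [0,4] + [0,3],
  ∂[0,1,3] = [1,3] − [0,3] + [0,1].
The 18×12 boundary matrix has rank 12 and Smith normal form diag(1,1,1,1,1,1,1,1,1,1,1,2).

Computing H_k = (kernel of ∂_k) / (image of ∂_{k+1}):

  H_0: rank C_0 − rank ∂_1 = 7 − 6 = 1, and the invariant factors of ∂_1 are all 1, so H_0 = Z.
  H_1: rank ker ∂_1 − rank ∂_2 = (18 − 6) − 12 = 0, and ∂_2 has invariant factor 2 > 1, so H_1 = Z/2.
  H_2: rank ker ∂_2 − rank ∂_3 = (12 − 12) − 0 = 0, and there is no ∂_3, so H_2 = 0.

(K is a triangulation of the real projective plane RP^2.)

H_0 ≅ Z,  H_1 ≅ Z/2,  H_2 = 0.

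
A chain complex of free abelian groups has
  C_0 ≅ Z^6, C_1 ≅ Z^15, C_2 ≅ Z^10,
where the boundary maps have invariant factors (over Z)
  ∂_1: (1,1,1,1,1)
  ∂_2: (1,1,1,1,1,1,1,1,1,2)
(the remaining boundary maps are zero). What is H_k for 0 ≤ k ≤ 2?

H_0: b_0 = 6 − 0 − 5 = 1; torsion from ∂_1 factors > 1: none. So H_0 = Z.
H_1: b_1 = 15 − 5 − 10 = 0; torsion from ∂_2 factors > 1: [2]. So H_1 = Z/2Z.
H_2: b_2 = 10 − 10 − 0 = 0; torsion from ∂_3 factors > 1: none. So H_2 = 0.

H_0 = Z,  H_1 = Z/2Z,  H_2 = 0.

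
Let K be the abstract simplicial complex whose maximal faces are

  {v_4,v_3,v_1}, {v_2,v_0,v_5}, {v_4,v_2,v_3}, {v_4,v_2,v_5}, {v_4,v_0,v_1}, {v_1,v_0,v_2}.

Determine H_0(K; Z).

We work with the vertex ordering v_0 < v_1 < v_2 < v_3 < v_4 < v_5. The simplices of K, each written with vertices in increasing order, are:

  0-simplices (6): [v_0], [v_1], [v_2], [v_3], [v_4], [v_5]
  1-simplices (12): [v_0,v_1], [v_0,v_2], [v_0,v_4], [v_0,v_5], [v_1,v_2], [v_1,v_3], [v_1,v_4], [v_2,v_3], [v_2,v_4], [v_2,v_5], [v_3,v_4], [v_4,v_5]
  2-simplices (6): [v_0,v_1,v_2], [v_0,v_1,v_4], [v_0,v_2,v_5], [v_1,v_3,v_4], [v_2,v_3,v_4], [v_2,v_4,v_5]

giving chain groups C_0 ≅ Z^6, C_1 ≅ Z^12, C_2 ≅ Z^6.

The boundary map ∂_1: C_1 → C_0 is given by ∂[p,q] = [q] − [p].
The 6×12 boundary matrix has rank 5 and Smith normal form diag(1,1,1,1,1).

The boundary map ∂_2: C_2 → C_1 sends each 2-simplex [p,q,r] to [q,r] − [p,r] + [p,q]. For instance
  ∂[v_2,v_4,v_5] = [v_4,v_5] − [v_2,v_5] + [v_2,v_4],
  ∂[v_0,v_1,v_4] = [v_1,v_4] − [v_0,v_4] + [v_0,v_1].
This gives a 12×6 integer matrix of rank 6; reducing to Smith normal form yields diagonal entries (1,1,1,1,1,1).

Computing H_k = (kernel of ∂_k) / (image of ∂_{k+1}):

  H_0: rank C_0 − rank ∂_1 = 6 − 5 = 1, and the invariant factors of ∂_1 are all 1, so H_0 ≅ Z.

H_0 ≅ Z.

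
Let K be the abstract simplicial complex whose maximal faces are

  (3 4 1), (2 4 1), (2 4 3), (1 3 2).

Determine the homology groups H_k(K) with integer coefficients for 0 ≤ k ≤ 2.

Take the total order 1 < 2 < 3 < 4 on the vertex set. Then K (dimension 2) consists of the simplices:

  0-simplices (4): [1], [2], [3], [4]
  1-simplices (6): [1,2], [1,3], [1,4], [2,3], [2,4], [3,4]
  2-simplices (4): [1,2,3], [1,2,4], [1,3,4], [2,3,4]

giving chain groups C_0 ≅ Z^4, C_1 ≅ Z^6, C_2 ≅ Z^4.

Boundary ∂_1: C_1 → C_0 is given by ∂[p,q] = [q] − [p].
The resulting 4×6 matrix has rank 3, and its Smith normal form has invariant factors (1,1,1).

Boundary ∂_2: C_2 → C_1 acts by ∂[p,q,r] = [q,r] − [p,r] + [p,q]. For instance
  ∂[1,3,4] = [3,4] − [1,4] + [1,3],
  ∂[1,2,4] = [2,4] − [1,4] + [1,2].
The 6×4 boundary matrix has rank 3 and Smith normal form diag(1,1,1).

From H_k ≅ ker(∂_k) / im(∂_{k+1}) we obtain:

  H_0: rank C_0 − rank ∂_1 = 4 − 3 = 1, and the invariant factors of ∂_1 are all 1, so H_0 = Z.
  H_1: rank ker ∂_1 − rank ∂_2 = (6 − 3) − 3 = 0, and the invariant factors of ∂_2 are all 1, so H_1 = 0.
  H_2: rank ker ∂_2 − rank ∂_3 = (4 − 3) − 0 = 1, and there is no ∂_3, so H_2 = Z.

H_0 = Z,  H_1 = 0,  H_2 = Z.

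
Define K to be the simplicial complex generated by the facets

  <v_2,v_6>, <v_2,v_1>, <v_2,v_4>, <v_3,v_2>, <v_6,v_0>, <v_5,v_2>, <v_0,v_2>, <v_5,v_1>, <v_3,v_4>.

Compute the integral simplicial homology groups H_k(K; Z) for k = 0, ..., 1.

Fix the vertex order v_0 < v_1 < v_2 < v_3 < v_4 < v_5 < v_6 and write every simplex with vertices in increasing order. Then dim K = 1 and the simplices of K are:

  0-simplices (7): [v_0], [v_1], [v_2], [v_3], [v_4], [v_5], [v_6]
  1-simplices (9): [v_0,v_2], [v_0,v_6], [v_1,v_2], [v_1,v_5], [v_2,v_3], [v_2,v_4], [v_2,v_5], [v_2,v_6], [v_3,v_4]

giving chain groups C_0 ≅ Z^7, C_1 ≅ Z^9.

The boundary map ∂_1: C_1 → C_0 sends each edge [p,q] (with p < q) to q − p. For instance
  ∂[v_2,v_5] = [v_5] − [v_2].
The 7×9 boundary matrix has rank 6 and Smith normal form diag(1,1,1,1,1,1).

From H_k ≅ ker(∂_k) / im(∂_{k+1}) we obtain:

  H_0: rank C_0 − rank ∂_1 = 7 − 6 = 1, and the invariant factors of ∂_1 are all 1, so H_0 ≅ Z.
  H_1: rank ker ∂_1 − rank ∂_2 = (9 − 6) − 0 = 3, and there is no ∂_2, so H_1 ≅ Z^3.

As a check, the Euler characteristic is 7 − 9 = -2, which agrees with 1 − 3 = -2.

H_0 ≅ Z,  H_1 ≅ Z^3.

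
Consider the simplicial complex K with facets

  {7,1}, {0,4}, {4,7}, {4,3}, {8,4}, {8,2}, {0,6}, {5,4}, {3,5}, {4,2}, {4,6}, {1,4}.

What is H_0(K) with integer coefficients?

K has 9 vertices, 12 edges.
rank ∂_0 = 0, rank ∂_1 = 8 ⇒ b_0 = 9 − 0 − 8 = 1; all invariant factors of ∂_1 are 1 so no torsion. So H_0 ≅ Z.

H_0 ≅ Z.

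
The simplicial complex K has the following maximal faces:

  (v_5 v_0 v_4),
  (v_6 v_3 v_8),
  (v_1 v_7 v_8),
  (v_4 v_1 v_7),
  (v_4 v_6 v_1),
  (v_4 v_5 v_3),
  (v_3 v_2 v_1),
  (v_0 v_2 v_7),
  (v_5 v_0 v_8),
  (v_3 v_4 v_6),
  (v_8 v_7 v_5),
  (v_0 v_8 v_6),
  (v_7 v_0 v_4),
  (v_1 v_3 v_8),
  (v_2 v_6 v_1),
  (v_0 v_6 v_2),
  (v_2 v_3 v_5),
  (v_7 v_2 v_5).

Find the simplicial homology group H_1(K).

H_1 = Z ⊕ Z/2.

Fix the vertex order v_0 < v_1 < v_2 < v_3 < v_4 < v_5 < v_6 < v_7 < v_8 and write every simplex with vertices in increasing order. Then dim K = 2 and the simplices of K are:

  0-simplices (9): [v_0], [v_1], [v_2], [v_3], [v_4], [v_5], [v_6], [v_7], [v_8]
  1-simplices (27): (27 of them)
  2-simplices (18): (18 of them)

giving chain groups C_0 ≅ Z^9, C_1 ≅ Z^27, C_2 ≅ Z^18.

∂_1: C_1 → C_0 is given by ∂[p,q] = [q] − [p].
As a 9×27 matrix over Z this has rank 8, with invariant factors (1,1,1,1,1,1,1,1).

The boundary map ∂_2: C_2 → C_1 acts by ∂[p,q,r] = [q,r] − [p,r] + [p,q]. For instance
  ∂[v_1,v_2,v_3] = [v_2,v_3] − [v_1,v_3] + [v_1,v_2],
  ∂[v_0,v_5,v_8] = [v_5,v_8] − [v_0,v_8] + [v_0,v_5].
As a 27×18 matrix over Z this has rank 18, with invariant factors (1,1,1,1,1,1,1,1,1,1,1,1,1,1,1,1,1,2).

Reading off H_k = ker ∂_k / im ∂_{k+1}:

  H_1: rank ker ∂_1 − rank ∂_2 = (27 − 8) − 18 = 1, and ∂_2 has invariant factor 2 > 1, so H_1 ≅ Z ⊕ Z/2.

(K is a triangulation of the Klein bottle.)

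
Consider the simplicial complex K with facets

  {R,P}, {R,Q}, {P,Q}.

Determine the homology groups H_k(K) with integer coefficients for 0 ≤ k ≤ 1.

H_0 = Z,  H_1 = Z.

Fix the vertex order P < Q < R and write every simplex with vertices in increasing order. Then dim K = 1 and the simplices of K are:

  0-simplices (3): P, Q, R
  1-simplices (3): PQ, PR, QR

so the chain groups are C_0 ≅ Z^3, C_1 ≅ Z^3.

The boundary map ∂_1: C_1 → C_0 sends each edge [p,q] (with p < q) to q − p. For instance
  ∂PR = R − P.
The resulting 3×3 matrix has rank 2, and its Smith normal form has invariant factors (1,1).

From H_k ≅ ker(∂_k) / im(∂_{k+1}) we obtain:

  H_0: rank C_0 − rank ∂_1 = 3 − 2 = 1, and the invariant factors of ∂_1 are all 1, so H_0 ≅ Z.
  H_1: rank ker ∂_1 − rank ∂_2 = (3 − 2) − 0 = 1, and there is no ∂_2, so H_1 ≅ Z.

As a check, the Euler characteristic is 3 − 3 = 0, which agrees with 1 − 1 = 0.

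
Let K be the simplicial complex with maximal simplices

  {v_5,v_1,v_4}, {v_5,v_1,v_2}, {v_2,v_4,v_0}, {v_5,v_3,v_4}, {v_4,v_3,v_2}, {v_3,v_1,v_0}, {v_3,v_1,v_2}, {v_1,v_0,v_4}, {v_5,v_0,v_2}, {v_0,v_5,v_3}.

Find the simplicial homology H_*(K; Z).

H_0 ≅ Z,  H_1 ≅ Z/2,  H_2 = 0.

Order the vertices as v_0 < v_1 < v_2 < v_3 < v_4 < v_5. Listing each simplex with vertices in this order, K has dimension 2 with simplices:

  0-simplices (6): [v_0], [v_1], [v_2], [v_3], [v_4], [v_5]
  1-simplices (15): (15 of them)
  2-simplices (10): [v_0,v_1,v_3], [v_0,v_1,v_4], [v_0,v_2,v_4], [v_0,v_2,v_5], [v_0,v_3,v_5], [v_1,v_2,v_3], [v_1,v_2,v_5], [v_1,v_4,v_5], [v_2,v_3,v_4], [v_3,v_4,v_5]

so the chain groups are C_0 ≅ Z^6, C_1 ≅ Z^15, C_2 ≅ Z^10.

∂_1: C_1 → C_0 maps an edge to its endpoints' difference, ∂[p,q] = q − p.
The resulting 6×15 matrix has rank 5, and its Smith normal form has invariant factors (1,1,1,1,1).

∂_2: C_2 → C_1 maps a triangle to the signed sum of its edges. For instance
  ∂[v_1,v_4,v_5] = [v_4,v_5] − [v_1,v_5] + [v_1,v_4],
  ∂[v_0,v_1,v_3] = [v_1,v_3] − [v_0,v_3] + [v_0,v_1].
This gives a 15×10 integer matrix of rank 10; reducing to Smith normal form yields diagonal entries (1,1,1,1,1,1,1,1,1,2).

Reading off H_k = ker ∂_k / im ∂_{k+1}:

  H_0: rank C_0 − rank ∂_1 = 6 − 5 = 1, and the invariant factors of ∂_1 are all 1, so H_0 = Z.
  H_1: rank ker ∂_1 − rank ∂_2 = (15 − 5) − 10 = 0, and ∂_2 has invariant factor 2 > 1, so H_1 = Z/2.
  H_2: rank ker ∂_2 − rank ∂_3 = (10 − 10) − 0 = 0, and there is no ∂_3, so H_2 = 0.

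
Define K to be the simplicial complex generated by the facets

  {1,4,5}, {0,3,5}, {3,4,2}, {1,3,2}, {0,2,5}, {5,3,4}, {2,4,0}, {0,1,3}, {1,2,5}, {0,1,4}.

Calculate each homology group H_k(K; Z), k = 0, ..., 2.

Take the total order 0 < 1 < 2 < 3 < 4 < 5 on the vertex set. Then K (dimension 2) consists of the simplices:

  0-simplices (6): [0], [1], [2], [3], [4], [5]
  1-simplices (15): [0,1], [0,2], [0,3], [0,4], [0,5], [1,2], [1,3], [1,4], [1,5], [2,3], [2,4], [2,5], [3,4], [3,5], [4,5]
  2-simplices (10): [0,1,3], [0,1,4], [0,2,4], [0,2,5], [0,3,5], [1,2,3], [1,2,5], [1,4,5], [2,3,4], [3,4,5]

so the chain groups are C_0 ≅ Z^6, C_1 ≅ Z^15, C_2 ≅ Z^10.

∂_1: C_1 → C_0 maps an edge to its endpoints' difference, ∂[p,q] = q − p.
As a 6×15 matrix over Z this has rank 5, with invariant factors (1,1,1,1,1).

The boundary map ∂_2: C_2 → C_1 maps a triangle to the signed sum of its edges. For instance
  ∂[0,2,5] = [2,5] − [0,5] + [0,2],
  ∂[0,2,4] = [2,4] − [0,4] + [0,2].
This gives a 15×10 integer matrix of rank 10; reducing to Smith normal form yields diagonal entries (1,1,1,1,1,1,1,1,1,2).

Now H_k = ker ∂_k / im ∂_{k+1}, so:

  H_0: rank C_0 − rank ∂_1 = 6 − 5 = 1, and the invariant factors of ∂_1 are all 1, so H_0 = Z.
  H_1: rank ker ∂_1 − rank ∂_2 = (15 − 5) − 10 = 0, and ∂_2 has invariant factor 2 > 1, so H_1 = Z/2.
  H_2: rank ker ∂_2 − rank ∂_3 = (10 − 10) − 0 = 0, and there is no ∂_3, so H_2 = 0.

As a check, the Euler characteristic is 6 − 15 + 10 = 1, which agrees with 1 − 0 + 0 = 1.

H_0 = Z,  H_1 = Z/2,  H_2 = 0.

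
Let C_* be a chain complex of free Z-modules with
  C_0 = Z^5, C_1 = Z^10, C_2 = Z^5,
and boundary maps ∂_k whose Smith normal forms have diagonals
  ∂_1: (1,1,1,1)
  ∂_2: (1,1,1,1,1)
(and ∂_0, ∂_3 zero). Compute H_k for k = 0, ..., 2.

H_0: b_0 = 5 − 0 − 4 = 1; torsion from ∂_1 factors > 1: none. So H_0 = Z.
H_1: b_1 = 10 − 4 − 5 = 1; torsion from ∂_2 factors > 1: none. So H_1 = Z.
H_2: b_2 = 5 − 5 − 0 = 0; torsion from ∂_3 factors > 1: none. So H_2 = 0.

H_0 = Z,  H_1 = Z,  H_2 = 0.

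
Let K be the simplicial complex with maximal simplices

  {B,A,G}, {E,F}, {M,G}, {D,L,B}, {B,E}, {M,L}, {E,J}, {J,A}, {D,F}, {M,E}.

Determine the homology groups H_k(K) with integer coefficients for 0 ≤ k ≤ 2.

Order the vertices as A < B < D < E < F < G < J < L < M. Listing each simplex with vertices in this order, K has dimension 2 with simplices:

  0-simplices (9): A, B, D, E, F, G, J, L, M
  1-simplices (14): AB, AG, AJ, BD, BE, BG, BL, DF, DL, EF, EJ, EM, GM, LM
  2-simplices (2): ABG, BDL

Hence C_0 ≅ Z^9, C_1 ≅ Z^14, C_2 ≅ Z^2.

Boundary ∂_1: C_1 → C_0 sends each edge [p,q] (with p < q) to q − p. For instance
  ∂BD = D − B.
The resulting 9×14 matrix has rank 8, and its Smith normal form has invariant factors (1,1,1,1,1,1,1,1).

Boundary ∂_2: C_2 → C_1 acts by ∂[p,q,r] = [q,r] − [p,r] + [p,q]. For instance
  ∂ABG = BG − AG + AB,
  ∂BDL = DL − BL + BD.
As a 14×2 matrix over Z this has rank 2, with invariant factors (1,1).

From H_k ≅ ker(∂_k) / im(∂_{k+1}) we obtain:

  H_0: rank C_0 − rank ∂_1 = 9 − 8 = 1, and the invariant factors of ∂_1 are all 1, so H_0 = Z.
  H_1: rank ker ∂_1 − rank ∂_2 = (14 − 8) − 2 = 4, and the invariant factors of ∂_2 are all 1, so H_1 = Z^4.
  H_2: rank ker ∂_2 − rank ∂_3 = (2 − 2) − 0 = 0, and there is no ∂_3, so H_2 = 0.

As a check, the Euler characteristic is 9 − 14 + 2 = -3, which agrees with 1 − 4 + 0 = -3.

H_0 = Z,  H_1 = Z^4,  H_2 = 0.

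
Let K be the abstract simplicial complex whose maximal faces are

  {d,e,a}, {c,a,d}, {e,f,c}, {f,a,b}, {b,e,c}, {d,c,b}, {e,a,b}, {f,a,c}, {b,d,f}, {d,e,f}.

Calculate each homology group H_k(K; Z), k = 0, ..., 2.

H_0 = Z,  H_1 = Z/2,  H_2 = 0.

K has 6 vertices, 15 edges, 10 triangles.
rank ∂_0 = 0, rank ∂_1 = 5 ⇒ b_0 = 6 − 0 − 5 = 1; all invariant factors of ∂_1 are 1 so no torsion. So H_0 = Z.
rank ∂_1 = 5, rank ∂_2 = 10 ⇒ b_1 = 15 − 5 − 10 = 0; ∂_2 has invariant factor(s) [2] giving torsion. So H_1 = Z/2.
rank ∂_2 = 10, rank ∂_3 = 0 ⇒ b_2 = 10 − 10 − 0 = 0. So H_2 = 0.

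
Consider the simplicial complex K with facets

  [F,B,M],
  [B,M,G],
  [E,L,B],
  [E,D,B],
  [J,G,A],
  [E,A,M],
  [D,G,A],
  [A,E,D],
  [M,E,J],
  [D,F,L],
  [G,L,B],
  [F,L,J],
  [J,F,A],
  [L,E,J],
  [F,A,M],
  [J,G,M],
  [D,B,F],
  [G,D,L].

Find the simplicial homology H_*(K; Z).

H_0 = Z,  H_1 = Z ⊕ Z/2,  H_2 = 0.

Order the vertices as A < B < D < E < F < G < J < L < M. Listing each simplex with vertices in this order, K has dimension 2 with simplices:

  0-simplices (9): A, B, D, E, F, G, J, L, M
  1-simplices (27): AD, AE, AF, AG, AJ, AM, BD, BE, BF, BG, BL, BM, DE, DF, DG, DL, EJ, EL, EM, FJ, FL, FM, GJ, GL, GM, JL, JM
  2-simplices (18): ADE, ADG, AEM, AFJ, AFM, AGJ, BDE, BDF, BEL, BFM, BGL, BGM, DFL, DGL, EJL, EJM, FJL, GJM

Hence C_0 ≅ Z^9, C_1 ≅ Z^27, C_2 ≅ Z^18.

∂_1: C_1 → C_0 maps an edge to its endpoints' difference, ∂[p,q] = q − p. For instance
  ∂EM = M − E.
The resulting 9×27 matrix has rank 8, and its Smith normal form has invariant factors (1,1,1,1,1,1,1,1).

Boundary ∂_2: C_2 → C_1 maps a triangle to the signed sum of its edges. For instance
  ∂FJL = JL − FL + FJ,
  ∂BGM = GM − BM + BG.
This gives a 27×18 integer matrix of rank 18; reducing to Smith normal form yields diagonal entries (1,1,1,1,1,1,1,1,1,1,1,1,1,1,1,1,1,2).

From H_k ≅ ker(∂_k) / im(∂_{k+1}) we obtain:

  H_0: rank C_0 − rank ∂_1 = 9 − 8 = 1, and the invariant factors of ∂_1 are all 1, so H_0 ≅ Z.
  H_1: rank ker ∂_1 − rank ∂_2 = (27 − 8) − 18 = 1, and ∂_2 has invariant factor 2 > 1, so H_1 ≅ Z ⊕ Z/2.
  H_2: rank ker ∂_2 − rank ∂_3 = (18 − 18) − 0 = 0, and there is no ∂_3, so H_2 ≅ 0.

(K is a triangulation of the Klein bottle.)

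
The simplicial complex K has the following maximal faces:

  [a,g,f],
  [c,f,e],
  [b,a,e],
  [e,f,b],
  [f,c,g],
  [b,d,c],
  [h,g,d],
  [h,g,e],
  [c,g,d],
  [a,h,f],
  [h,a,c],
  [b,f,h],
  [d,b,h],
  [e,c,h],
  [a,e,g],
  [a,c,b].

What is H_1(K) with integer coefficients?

H_1 ≅ Z^2.

We work with the vertex ordering a < b < c < d < e < f < g < h. The simplices of K, each written with vertices in increasing order, are:

  0-simplices (8): a, b, c, d, e, f, g, h
  1-simplices (24): ab, ac, ae, af, ag, ah, bc, bd, be, bf, bh, cd, ce, cf, cg, ch, dg, dh, ef, eg, eh, fg, fh, gh
  2-simplices (16): abc, abe, ach, aeg, afg, afh, bcd, bdh, bef, bfh, cdg, cef, ceh, cfg, dgh, egh

giving chain groups C_0 ≅ Z^8, C_1 ≅ Z^24, C_2 ≅ Z^16.

Boundary ∂_1: C_1 → C_0 is given by ∂[p,q] = [q] − [p]. For instance
  ∂eh = h − e.
The 8×24 boundary matrix has rank 7 and Smith normal form diag(1,1,1,1,1,1,1).

∂_2: C_2 → C_1 sends each 2-simplex [p,q,r] to [q,r] − [p,r] + [p,q]. For instance
  ∂cfg = fg − cg + cf,
  ∂afg = fg − ag + af.
The resulting 24×16 matrix has rank 15, and its Smith normal form has invariant factors (1,1,1,1,1,1,1,1,1,1,1,1,1,1,1).

Computing H_k = (kernel of ∂_k) / (image of ∂_{k+1}):

  H_1: rank ker ∂_1 − rank ∂_2 = (24 − 7) − 15 = 2, and the invariant factors of ∂_2 are all 1, so H_1 ≅ Z^2.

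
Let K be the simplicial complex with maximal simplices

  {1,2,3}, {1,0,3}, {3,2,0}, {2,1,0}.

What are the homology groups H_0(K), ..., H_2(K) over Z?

H_0 ≅ Z,  H_1 = 0,  H_2 ≅ Z.

We work with the vertex ordering 0 < 1 < 2 < 3. The simplices of K, each written with vertices in increasing order, are:

  0-simplices (4): [0], [1], [2], [3]
  1-simplices (6): [0,1], [0,2], [0,3], [1,2], [1,3], [2,3]
  2-simplices (4): [0,1,2], [0,1,3], [0,2,3], [1,2,3]

Hence C_0 ≅ Z^4, C_1 ≅ Z^6, C_2 ≅ Z^4.

∂_1: C_1 → C_0 is given by ∂[p,q] = [q] − [p].
This gives a 4×6 integer matrix of rank 3; reducing to Smith normal form yields diagonal entries (1,1,1).

The boundary map ∂_2: C_2 → C_1 sends each 2-simplex [p,q,r] to [q,r] − [p,r] + [p,q]. For instance
  ∂[1,2,3] = [2,3] − [1,3] + [1,2],
  ∂[0,2,3] = [2,3] − [0,3] + [0,2].
This gives a 6×4 integer matrix of rank 3; reducing to Smith normal form yields diagonal entries (1,1,1).

From H_k ≅ ker(∂_k) / im(∂_{k+1}) we obtain:

  H_0: rank C_0 − rank ∂_1 = 4 − 3 = 1, and the invariant factors of ∂_1 are all 1, so H_0 ≅ Z.
  H_1: rank ker ∂_1 − rank ∂_2 = (6 − 3) − 3 = 0, and the invariant factors of ∂_2 are all 1, so H_1 ≅ 0.
  H_2: rank ker ∂_2 − rank ∂_3 = (4 − 3) − 0 = 1, and there is no ∂_3, so H_2 ≅ Z.

(K is a triangulation of the 2-sphere S^2.)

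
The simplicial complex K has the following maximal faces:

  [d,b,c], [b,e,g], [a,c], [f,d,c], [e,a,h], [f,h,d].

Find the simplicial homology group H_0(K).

H_0 = Z.

Order the vertices as a < b < c < d < e < f < g < h. Listing each simplex with vertices in this order, K has dimension 2 with simplices:

  0-simplices (8): a, b, c, d, e, f, g, h
  1-simplices (14): ac, ae, ah, bc, bd, be, bg, cd, cf, df, dh, eg, eh, fh
  2-simplices (5): aeh, bcd, beg, cdf, dfh

so the chain groups are C_0 ≅ Z^8, C_1 ≅ Z^14, C_2 ≅ Z^5.

∂_1: C_1 → C_0 is given by ∂[p,q] = [q] − [p]. For instance
  ∂eh = h − e.
The resulting 8×14 matrix has rank 7, and its Smith normal form has invariant factors (1,1,1,1,1,1,1).

The boundary map ∂_2: C_2 → C_1 sends each 2-simplex [p,q,r] to [q,r] − [p,r] + [p,q]. For instance
  ∂bcd = cd − bd + bc,
  ∂beg = eg − bg + be.
The resulting 14×5 matrix has rank 5, and its Smith normal form has invariant factors (1,1,1,1,1).

From H_k ≅ ker(∂_k) / im(∂_{k+1}) we obtain:

  H_0: rank C_0 − rank ∂_1 = 8 − 7 = 1, and the invariant factors of ∂_1 are all 1, so H_0 = Z.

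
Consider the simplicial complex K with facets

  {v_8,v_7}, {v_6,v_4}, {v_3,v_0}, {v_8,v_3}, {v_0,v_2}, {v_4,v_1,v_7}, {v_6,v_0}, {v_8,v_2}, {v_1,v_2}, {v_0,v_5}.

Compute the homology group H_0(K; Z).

H_0 = Z.

Fix the vertex order v_0 < v_1 < v_2 < v_3 < v_4 < v_5 < v_6 < v_7 < v_8 and write every simplex with vertices in increasing order. Then dim K = 2 and the simplices of K are:

  0-simplices (9): [v_0], [v_1], [v_2], [v_3], [v_4], [v_5], [v_6], [v_7], [v_8]
  1-simplices (12): [v_0,v_2], [v_0,v_3], [v_0,v_5], [v_0,v_6], [v_1,v_2], [v_1,v_4], [v_1,v_7], [v_2,v_8], [v_3,v_8], [v_4,v_6], [v_4,v_7], [v_7,v_8]
  2-simplices (1): [v_1,v_4,v_7]

Hence C_0 ≅ Z^9, C_1 ≅ Z^12, C_2 ≅ Z^1.

The boundary map ∂_1: C_1 → C_0 maps an edge to its endpoints' difference, ∂[p,q] = q − p. For instance
  ∂[v_0,v_6] = [v_6] − [v_0].
This gives a 9×12 integer matrix of rank 8; reducing to Smith normal form yields diagonal entries (1,1,1,1,1,1,1,1).

Boundary ∂_2: C_2 → C_1 acts by ∂[p,q,r] = [q,r] − [p,r] + [p,q]. For instance
  ∂[v_1,v_4,v_7] = [v_4,v_7] − [v_1,v_7] + [v_1,v_4].
The 12×1 boundary matrix has rank 1 and Smith normal form diag(1).

From H_k ≅ ker(∂_k) / im(∂_{k+1}) we obtain:

  H_0: rank C_0 − rank ∂_1 = 9 − 8 = 1, and the invariant factors of ∂_1 are all 1, so H_0 = Z.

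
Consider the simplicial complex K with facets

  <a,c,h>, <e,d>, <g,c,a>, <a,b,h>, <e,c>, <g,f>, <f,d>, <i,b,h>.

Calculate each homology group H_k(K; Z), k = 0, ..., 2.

H_0 = Z,  H_1 = Z,  H_2 = 0.

Order the vertices as a < b < c < d < e < f < g < h < i. Listing each simplex with vertices in this order, K has dimension 2 with simplices:

  0-simplices (9): a, b, c, d, e, f, g, h, i
  1-simplices (13): ab, ac, ag, ah, bh, bi, ce, cg, ch, de, df, fg, hi
  2-simplices (4): abh, acg, ach, bhi

so the chain groups are C_0 ≅ Z^9, C_1 ≅ Z^13, C_2 ≅ Z^4.

The boundary map ∂_1: C_1 → C_0 sends each edge [p,q] (with p < q) to q − p. For instance
  ∂df = f − d.
The 9×13 boundary matrix has rank 8 and Smith normal form diag(1,1,1,1,1,1,1,1).

Boundary ∂_2: C_2 → C_1 sends each 2-simplex [p,q,r] to [q,r] − [p,r] + [p,q]. For instance
  ∂bhi = hi − bi + bh,
  ∂ach = ch − ah + ac.
This gives a 13×4 integer matrix of rank 4; reducing to Smith normal form yields diagonal entries (1,1,1,1).

Reading off H_k = ker ∂_k / im ∂_{k+1}:

  H_0: rank C_0 − rank ∂_1 = 9 − 8 = 1, and the invariant factors of ∂_1 are all 1, so H_0 ≅ Z.
  H_1: rank ker ∂_1 − rank ∂_2 = (13 − 8) − 4 = 1, and the invariant factors of ∂_2 are all 1, so H_1 ≅ Z.
  H_2: rank ker ∂_2 − rank ∂_3 = (4 − 4) − 0 = 0, and there is no ∂_3, so H_2 ≅ 0.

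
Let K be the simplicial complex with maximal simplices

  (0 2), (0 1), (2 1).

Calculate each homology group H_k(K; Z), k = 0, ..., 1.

We work with the vertex ordering 0 < 1 < 2. The simplices of K, each written with vertices in increasing order, are:

  0-simplices (3): [0], [1], [2]
  1-simplices (3): [0,1], [0,2], [1,2]

giving chain groups C_0 ≅ Z^3, C_1 ≅ Z^3.

Boundary ∂_1: C_1 → C_0 is given by ∂[p,q] = [q] − [p]. For instance
  ∂[1,2] = [2] − [1].
As a 3×3 matrix over Z this has rank 2, with invariant factors (1,1).

From H_k ≅ ker(∂_k) / im(∂_{k+1}) we obtain:

  H_0: rank C_0 − rank ∂_1 = 3 − 2 = 1, and the invariant factors of ∂_1 are all 1, so H_0 ≅ Z.
  H_1: rank ker ∂_1 − rank ∂_2 = (3 − 2) − 0 = 1, and there is no ∂_2, so H_1 ≅ Z.

(K is a triangulation of the circle S^1.)

H_0 = Z,  H_1 = Z.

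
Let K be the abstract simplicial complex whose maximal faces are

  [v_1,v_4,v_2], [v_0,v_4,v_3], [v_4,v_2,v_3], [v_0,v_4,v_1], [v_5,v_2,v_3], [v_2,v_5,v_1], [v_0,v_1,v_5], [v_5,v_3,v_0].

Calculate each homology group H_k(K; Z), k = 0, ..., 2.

H_0 = Z,  H_1 = 0,  H_2 = Z.

Take the total order v_0 < v_1 < v_2 < v_3 < v_4 < v_5 on the vertex set. Then K (dimension 2) consists of the simplices:

  0-simplices (6): [v_0], [v_1], [v_2], [v_3], [v_4], [v_5]
  1-simplices (12): [v_0,v_1], [v_0,v_3], [v_0,v_4], [v_0,v_5], [v_1,v_2], [v_1,v_4], [v_1,v_5], [v_2,v_3], [v_2,v_4], [v_2,v_5], [v_3,v_4], [v_3,v_5]
  2-simplices (8): [v_0,v_1,v_4], [v_0,v_1,v_5], [v_0,v_3,v_4], [v_0,v_3,v_5], [v_1,v_2,v_4], [v_1,v_2,v_5], [v_2,v_3,v_4], [v_2,v_3,v_5]

Hence C_0 ≅ Z^6, C_1 ≅ Z^12, C_2 ≅ Z^8.

Boundary ∂_1: C_1 → C_0 maps an edge to its endpoints' difference, ∂[p,q] = q − p.
The 6×12 boundary matrix has rank 5 and Smith normal form diag(1,1,1,1,1).

∂_2: C_2 → C_1 sends each 2-simplex [p,q,r] to [q,r] − [p,r] + [p,q]. For instance
  ∂[v_2,v_3,v_5] = [v_3,v_5] − [v_2,v_5] + [v_2,v_3],
  ∂[v_1,v_2,v_5] = [v_2,v_5] − [v_1,v_5] + [v_1,v_2].
This gives a 12×8 integer matrix of rank 7; reducing to Smith normal form yields diagonal entries (1,1,1,1,1,1,1).

Now H_k = ker ∂_k / im ∂_{k+1}, so:

  H_0: rank C_0 − rank ∂_1 = 6 − 5 = 1, and the invariant factors of ∂_1 are all 1, so H_0 = Z.
  H_1: rank ker ∂_1 − rank ∂_2 = (12 − 5) − 7 = 0, and the invariant factors of ∂_2 are all 1, so H_1 = 0.
  H_2: rank ker ∂_2 − rank ∂_3 = (8 − 7) − 0 = 1, and there is no ∂_3, so H_2 = Z.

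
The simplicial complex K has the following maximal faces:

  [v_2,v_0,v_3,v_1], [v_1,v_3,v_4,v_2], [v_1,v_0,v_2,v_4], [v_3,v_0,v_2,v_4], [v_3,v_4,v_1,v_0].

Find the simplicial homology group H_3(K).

H_3 ≅ Z.

We work with the vertex ordering v_0 < v_1 < v_2 < v_3 < v_4. The simplices of K, each written with vertices in increasing order, are:

  0-simplices (5): [v_0], [v_1], [v_2], [v_3], [v_4]
  1-simplices (10): [v_0,v_1], [v_0,v_2], [v_0,v_3], [v_0,v_4], [v_1,v_2], [v_1,v_3], [v_1,v_4], [v_2,v_3], [v_2,v_4], [v_3,v_4]
  2-simplices (10): [v_0,v_1,v_2], [v_0,v_1,v_3], [v_0,v_1,v_4], [v_0,v_2,v_3], [v_0,v_2,v_4], [v_0,v_3,v_4], [v_1,v_2,v_3], [v_1,v_2,v_4], [v_1,v_3,v_4], [v_2,v_3,v_4]
  3-simplices (5): [v_0,v_1,v_2,v_3], [v_0,v_1,v_2,v_4], [v_0,v_1,v_3,v_4], [v_0,v_2,v_3,v_4], [v_1,v_2,v_3,v_4]

so the chain groups are C_0 ≅ Z^5, C_1 ≅ Z^10, C_2 ≅ Z^10, C_3 ≅ Z^5.

The boundary map ∂_1: C_1 → C_0 is given by ∂[p,q] = [q] − [p].
The 5×10 boundary matrix has rank 4 and Smith normal form diag(1,1,1,1).

∂_2: C_2 → C_1 maps a triangle to the signed sum of its edges. For instance
  ∂[v_0,v_1,v_3] = [v_1,v_3] − [v_0,v_3] + [v_0,v_1],
  ∂[v_2,v_3,v_4] = [v_3,v_4] − [v_2,v_4] + [v_2,v_3].
As a 10×10 matrix over Z this has rank 6, with invariant factors (1,1,1,1,1,1).

Boundary ∂_3: C_3 → C_2 sends each 3-simplex σ to the alternating sum Σ_i (−1)^i (σ with its i-th vertex removed). For instance
  ∂[v_0,v_1,v_3,v_4] = [v_1,v_3,v_4] − [v_0,v_3,v_4] + [v_0,v_1,v_4] − [v_0,v_1,v_3],
  ∂[v_0,v_1,v_2,v_3] = [v_1,v_2,v_3] − [v_0,v_2,v_3] + [v_0,v_1,v_3] − [v_0,v_1,v_2].
The resulting 10×5 matrix has rank 4, and its Smith normal form has invariant factors (1,1,1,1).

Now H_k = ker ∂_k / im ∂_{k+1}, so:

  H_3: rank ker ∂_3 − rank ∂_4 = (5 − 4) − 0 = 1, and there is no ∂_4, so H_3 ≅ Z.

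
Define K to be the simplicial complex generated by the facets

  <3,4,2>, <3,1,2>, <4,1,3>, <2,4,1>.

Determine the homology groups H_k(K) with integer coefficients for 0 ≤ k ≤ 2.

Order the vertices as 1 < 2 < 3 < 4. Listing each simplex with vertices in this order, K has dimension 2 with simplices:

  0-simplices (4): [1], [2], [3], [4]
  1-simplices (6): [1,2], [1,3], [1,4], [2,3], [2,4], [3,4]
  2-simplices (4): [1,2,3], [1,2,4], [1,3,4], [2,3,4]

giving chain groups C_0 ≅ Z^4, C_1 ≅ Z^6, C_2 ≅ Z^4.

The boundary map ∂_1: C_1 → C_0 sends each edge [p,q] (with p < q) to q − p. For instance
  ∂[1,3] = [3] − [1].
As a 4×6 matrix over Z this has rank 3, with invariant factors (1,1,1).

Boundary ∂_2: C_2 → C_1 sends each 2-simplex [p,q,r] to [q,r] − [p,r] + [p,q]. For instance
  ∂[2,3,4] = [3,4] − [2,4] + [2,3],
  ∂[1,2,3] = [2,3] − [1,3] + [1,2].
The resulting 6×4 matrix has rank 3, and its Smith normal form has invariant factors (1,1,1).

Reading off H_k = ker ∂_k / im ∂_{k+1}:

  H_0: rank C_0 − rank ∂_1 = 4 − 3 = 1, and the invariant factors of ∂_1 are all 1, so H_0 = Z.
  H_1: rank ker ∂_1 − rank ∂_2 = (6 − 3) − 3 = 0, and the invariant factors of ∂_2 are all 1, so H_1 = 0.
  H_2: rank ker ∂_2 − rank ∂_3 = (4 − 3) − 0 = 1, and there is no ∂_3, so H_2 = Z.

H_0 ≅ Z,  H_1 = 0,  H_2 ≅ Z.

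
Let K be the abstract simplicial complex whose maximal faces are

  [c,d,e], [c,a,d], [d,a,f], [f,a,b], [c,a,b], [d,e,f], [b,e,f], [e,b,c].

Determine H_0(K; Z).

H_0 = Z.

We work with the vertex ordering a < b < c < d < e < f. The simplices of K, each written with vertices in increasing order, are:

  0-simplices (6): a, b, c, d, e, f
  1-simplices (12): ab, ac, ad, af, bc, be, bf, cd, ce, de, df, ef
  2-simplices (8): abc, abf, acd, adf, bce, bef, cde, def

Hence C_0 ≅ Z^6, C_1 ≅ Z^12, C_2 ≅ Z^8.

The boundary map ∂_1: C_1 → C_0 maps an edge to its endpoints' difference, ∂[p,q] = q − p. For instance
  ∂ce = e − c.
This gives a 6×12 integer matrix of rank 5; reducing to Smith normal form yields diagonal entries (1,1,1,1,1).

∂_2: C_2 → C_1 sends each 2-simplex [p,q,r] to [q,r] − [p,r] + [p,q]. For instance
  ∂abf = bf − af + ab,
  ∂acd = cd − ad + ac.
As a 12×8 matrix over Z this has rank 7, with invariant factors (1,1,1,1,1,1,1).

Computing H_k = (kernel of ∂_k) / (image of ∂_{k+1}):

  H_0: rank C_0 − rank ∂_1 = 6 − 5 = 1, and the invariant factors of ∂_1 are all 1, so H_0 ≅ Z.

(K is a triangulation of the 2-sphere S^2.)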